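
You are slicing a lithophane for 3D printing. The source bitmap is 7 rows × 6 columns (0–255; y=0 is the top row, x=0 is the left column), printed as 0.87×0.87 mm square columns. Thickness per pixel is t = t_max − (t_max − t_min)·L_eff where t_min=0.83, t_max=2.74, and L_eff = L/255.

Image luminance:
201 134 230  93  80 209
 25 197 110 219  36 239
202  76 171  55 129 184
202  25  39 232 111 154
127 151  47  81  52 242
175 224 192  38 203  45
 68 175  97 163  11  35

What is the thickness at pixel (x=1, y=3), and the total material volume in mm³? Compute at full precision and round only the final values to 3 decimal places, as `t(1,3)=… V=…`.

t(1,3)=2.553 V=56.042

span = t_max - t_min = 2.74 - 0.83 = 1.910
L(1,3) = 25, L_eff = 25/255 = 0.098039
t(1,3) = 2.74 - 1.910·0.098039 = 2.553
Σt over all 7·6 pixels = 1888051/25500 ≈ 74.0412157
V = pitch²·Σt = 0.87²·1888051/25500 = 56.042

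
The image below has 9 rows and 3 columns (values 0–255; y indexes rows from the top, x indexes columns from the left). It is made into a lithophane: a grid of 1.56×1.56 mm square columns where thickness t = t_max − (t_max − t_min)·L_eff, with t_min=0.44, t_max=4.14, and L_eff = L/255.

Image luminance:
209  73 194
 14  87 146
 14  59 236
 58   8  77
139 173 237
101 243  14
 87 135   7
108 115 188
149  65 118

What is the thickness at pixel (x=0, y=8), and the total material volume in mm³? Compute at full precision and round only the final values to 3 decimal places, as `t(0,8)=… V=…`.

t(0,8)=1.978 V=164.188

span = t_max - t_min = 4.14 - 0.44 = 3.700
L(0,8) = 149, L_eff = 149/255 = 0.584314
t(0,8) = 4.14 - 3.700·0.584314 = 1.978
Σt over all 9·3 pixels = 57347/850 ≈ 67.4670588
V = pitch²·Σt = 1.56²·57347/850 = 164.188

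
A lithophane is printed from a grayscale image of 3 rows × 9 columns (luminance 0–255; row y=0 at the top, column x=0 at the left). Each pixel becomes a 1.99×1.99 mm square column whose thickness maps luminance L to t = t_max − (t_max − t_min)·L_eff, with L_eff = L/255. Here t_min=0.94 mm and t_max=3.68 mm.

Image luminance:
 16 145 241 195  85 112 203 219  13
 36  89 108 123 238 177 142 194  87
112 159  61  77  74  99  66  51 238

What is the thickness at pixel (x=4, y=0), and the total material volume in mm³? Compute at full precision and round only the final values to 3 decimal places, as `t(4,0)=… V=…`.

span = t_max - t_min = 3.68 - 0.94 = 2.740
L(4,0) = 85, L_eff = 85/255 = 0.333333
t(4,0) = 3.68 - 2.740·0.333333 = 2.767
Σt over all 3·9 pixels = 26884/425 ≈ 63.2564706
V = pitch²·Σt = 1.99²·26884/425 = 250.502

t(4,0)=2.767 V=250.502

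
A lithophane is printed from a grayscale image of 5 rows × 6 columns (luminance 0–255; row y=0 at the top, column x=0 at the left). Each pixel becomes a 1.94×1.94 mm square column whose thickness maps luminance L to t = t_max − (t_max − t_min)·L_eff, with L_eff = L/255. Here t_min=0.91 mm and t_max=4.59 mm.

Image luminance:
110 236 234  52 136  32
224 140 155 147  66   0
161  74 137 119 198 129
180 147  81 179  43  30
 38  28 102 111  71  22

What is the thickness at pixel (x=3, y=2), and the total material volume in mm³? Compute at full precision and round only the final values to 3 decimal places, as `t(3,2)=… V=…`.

t(3,2)=2.873 V=334.558

span = t_max - t_min = 4.59 - 0.91 = 3.680
L(3,2) = 119, L_eff = 119/255 = 0.466667
t(3,2) = 4.59 - 3.680·0.466667 = 2.873
Σt over all 5·6 pixels = 1133387/12750 ≈ 88.8930980
V = pitch²·Σt = 1.94²·1133387/12750 = 334.558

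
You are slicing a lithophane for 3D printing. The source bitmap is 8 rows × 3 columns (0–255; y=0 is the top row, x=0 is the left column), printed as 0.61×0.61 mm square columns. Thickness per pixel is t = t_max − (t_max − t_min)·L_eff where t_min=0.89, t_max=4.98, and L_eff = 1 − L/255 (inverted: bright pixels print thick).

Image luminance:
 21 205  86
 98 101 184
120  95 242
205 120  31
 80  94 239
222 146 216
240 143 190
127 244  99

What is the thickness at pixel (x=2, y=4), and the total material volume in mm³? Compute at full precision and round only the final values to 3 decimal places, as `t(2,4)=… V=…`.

t(2,4)=4.723 V=29.123

span = t_max - t_min = 4.98 - 0.89 = 4.090
L(2,4) = 239, L_eff = 1 - 239/255 = 0.062745 (inverted)
t(2,4) = 4.98 - 4.090·0.062745 = 4.723
Σt over all 8·3 pixels = 498953/6375 ≈ 78.2671373
V = pitch²·Σt = 0.61²·498953/6375 = 29.123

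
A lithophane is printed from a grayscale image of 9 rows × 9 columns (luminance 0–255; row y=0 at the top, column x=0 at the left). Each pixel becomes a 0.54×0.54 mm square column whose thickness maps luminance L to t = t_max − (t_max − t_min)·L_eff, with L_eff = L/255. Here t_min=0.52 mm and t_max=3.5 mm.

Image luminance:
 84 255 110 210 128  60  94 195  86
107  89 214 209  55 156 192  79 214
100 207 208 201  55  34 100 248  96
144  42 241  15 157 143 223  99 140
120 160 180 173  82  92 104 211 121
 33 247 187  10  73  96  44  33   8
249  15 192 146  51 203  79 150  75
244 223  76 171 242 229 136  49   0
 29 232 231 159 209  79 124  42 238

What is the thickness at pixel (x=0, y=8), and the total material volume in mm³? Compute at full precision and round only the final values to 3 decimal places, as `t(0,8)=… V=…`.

span = t_max - t_min = 3.5 - 0.52 = 2.980
L(0,8) = 29, L_eff = 29/255 = 0.113725
t(0,8) = 3.5 - 2.980·0.113725 = 3.161
Σt over all 9·9 pixels = 999956/6375 ≈ 156.8558431
V = pitch²·Σt = 0.54²·999956/6375 = 45.739

t(0,8)=3.161 V=45.739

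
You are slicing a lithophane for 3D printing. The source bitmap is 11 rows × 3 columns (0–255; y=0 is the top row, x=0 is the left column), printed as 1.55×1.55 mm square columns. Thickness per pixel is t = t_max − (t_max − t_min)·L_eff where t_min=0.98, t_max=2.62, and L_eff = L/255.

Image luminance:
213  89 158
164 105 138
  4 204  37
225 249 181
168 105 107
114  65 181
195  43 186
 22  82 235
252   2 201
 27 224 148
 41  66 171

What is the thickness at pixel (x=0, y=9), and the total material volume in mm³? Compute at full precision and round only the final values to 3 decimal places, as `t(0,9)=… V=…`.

t(0,9)=2.446 V=139.703

span = t_max - t_min = 2.62 - 0.98 = 1.640
L(0,9) = 27, L_eff = 27/255 = 0.105882
t(0,9) = 2.62 - 1.640·0.105882 = 2.446
Σt over all 11·3 pixels = 741401/12750 ≈ 58.1490980
V = pitch²·Σt = 1.55²·741401/12750 = 139.703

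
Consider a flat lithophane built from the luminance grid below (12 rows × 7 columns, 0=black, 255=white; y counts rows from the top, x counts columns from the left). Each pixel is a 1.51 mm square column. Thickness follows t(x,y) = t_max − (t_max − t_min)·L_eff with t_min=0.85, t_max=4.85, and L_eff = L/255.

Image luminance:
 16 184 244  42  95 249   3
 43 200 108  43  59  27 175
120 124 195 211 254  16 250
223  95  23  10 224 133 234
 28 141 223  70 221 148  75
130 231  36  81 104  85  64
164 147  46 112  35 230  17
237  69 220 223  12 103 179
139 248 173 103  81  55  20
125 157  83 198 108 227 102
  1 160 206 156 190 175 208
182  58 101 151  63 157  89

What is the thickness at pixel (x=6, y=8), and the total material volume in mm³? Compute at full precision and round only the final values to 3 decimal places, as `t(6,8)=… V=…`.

t(6,8)=4.536 V=544.533

span = t_max - t_min = 4.85 - 0.85 = 4.000
L(6,8) = 20, L_eff = 20/255 = 0.078431
t(6,8) = 4.85 - 4.000·0.078431 = 4.536
Σt over all 12·7 pixels = 60899/255 ≈ 238.8196078
V = pitch²·Σt = 1.51²·60899/255 = 544.533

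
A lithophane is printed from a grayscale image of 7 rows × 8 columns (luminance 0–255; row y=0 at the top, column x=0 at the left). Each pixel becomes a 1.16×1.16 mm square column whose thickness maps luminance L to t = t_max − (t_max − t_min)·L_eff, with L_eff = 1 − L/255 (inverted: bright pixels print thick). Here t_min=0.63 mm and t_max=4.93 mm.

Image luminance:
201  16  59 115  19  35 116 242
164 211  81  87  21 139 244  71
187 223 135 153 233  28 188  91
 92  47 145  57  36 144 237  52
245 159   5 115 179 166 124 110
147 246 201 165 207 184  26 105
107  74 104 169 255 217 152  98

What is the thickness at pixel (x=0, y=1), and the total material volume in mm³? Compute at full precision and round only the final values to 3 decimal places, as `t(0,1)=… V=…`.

span = t_max - t_min = 4.93 - 0.63 = 4.300
L(0,1) = 164, L_eff = 1 - 164/255 = 0.356863 (inverted)
t(0,1) = 4.93 - 4.300·0.356863 = 3.395
Σt over all 7·8 pixels = 24083/150 ≈ 160.5533333
V = pitch²·Σt = 1.16²·24083/150 = 216.041

t(0,1)=3.395 V=216.041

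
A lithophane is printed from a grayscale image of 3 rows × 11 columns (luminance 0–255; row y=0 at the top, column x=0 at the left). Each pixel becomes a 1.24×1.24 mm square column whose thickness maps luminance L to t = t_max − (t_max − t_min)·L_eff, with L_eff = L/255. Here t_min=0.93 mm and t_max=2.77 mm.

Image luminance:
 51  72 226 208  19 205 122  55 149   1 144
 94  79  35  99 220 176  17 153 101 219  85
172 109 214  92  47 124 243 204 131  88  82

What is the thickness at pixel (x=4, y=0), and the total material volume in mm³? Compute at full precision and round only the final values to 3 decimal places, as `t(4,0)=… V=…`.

span = t_max - t_min = 2.77 - 0.93 = 1.840
L(4,0) = 19, L_eff = 19/255 = 0.074510
t(4,0) = 2.77 - 1.840·0.074510 = 2.633
Σt over all 3·11 pixels = 1588331/25500 ≈ 62.2874902
V = pitch²·Σt = 1.24²·1588331/25500 = 95.773

t(4,0)=2.633 V=95.773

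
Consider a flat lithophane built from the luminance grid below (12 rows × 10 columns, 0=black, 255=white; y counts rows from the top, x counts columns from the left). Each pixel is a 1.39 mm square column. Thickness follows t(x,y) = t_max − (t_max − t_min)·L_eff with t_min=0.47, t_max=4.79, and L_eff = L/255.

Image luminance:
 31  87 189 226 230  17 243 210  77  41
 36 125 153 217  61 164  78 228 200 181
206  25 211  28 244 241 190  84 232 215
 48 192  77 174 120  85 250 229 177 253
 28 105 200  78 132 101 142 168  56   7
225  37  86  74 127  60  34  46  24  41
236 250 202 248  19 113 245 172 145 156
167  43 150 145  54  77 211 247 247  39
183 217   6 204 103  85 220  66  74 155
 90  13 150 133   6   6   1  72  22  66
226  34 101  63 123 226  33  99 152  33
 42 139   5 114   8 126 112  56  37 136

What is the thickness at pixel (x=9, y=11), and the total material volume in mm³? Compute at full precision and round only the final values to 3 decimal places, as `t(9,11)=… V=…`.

t(9,11)=2.486 V=627.806

span = t_max - t_min = 4.79 - 0.47 = 4.320
L(9,11) = 136, L_eff = 136/255 = 0.533333
t(9,11) = 4.79 - 4.320·0.533333 = 2.486
Σt over all 12·10 pixels = 690486/2125 ≈ 324.9345882
V = pitch²·Σt = 1.39²·690486/2125 = 627.806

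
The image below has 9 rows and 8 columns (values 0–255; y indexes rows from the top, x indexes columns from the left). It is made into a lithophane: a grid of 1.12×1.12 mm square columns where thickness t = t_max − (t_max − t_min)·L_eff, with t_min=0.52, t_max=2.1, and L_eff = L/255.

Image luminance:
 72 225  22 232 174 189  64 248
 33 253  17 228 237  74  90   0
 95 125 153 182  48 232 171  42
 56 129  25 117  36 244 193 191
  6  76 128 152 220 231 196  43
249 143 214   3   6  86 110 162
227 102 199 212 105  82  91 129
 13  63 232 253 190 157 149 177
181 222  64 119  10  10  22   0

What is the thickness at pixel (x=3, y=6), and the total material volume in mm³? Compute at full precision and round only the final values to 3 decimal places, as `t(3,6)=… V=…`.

t(3,6)=0.786 V=117.919

span = t_max - t_min = 2.1 - 0.52 = 1.580
L(3,6) = 212, L_eff = 212/255 = 0.831373
t(3,6) = 2.1 - 1.580·0.831373 = 0.786
Σt over all 9·8 pixels = 94.004
V = pitch²·Σt = 1.12²·94.004 = 117.919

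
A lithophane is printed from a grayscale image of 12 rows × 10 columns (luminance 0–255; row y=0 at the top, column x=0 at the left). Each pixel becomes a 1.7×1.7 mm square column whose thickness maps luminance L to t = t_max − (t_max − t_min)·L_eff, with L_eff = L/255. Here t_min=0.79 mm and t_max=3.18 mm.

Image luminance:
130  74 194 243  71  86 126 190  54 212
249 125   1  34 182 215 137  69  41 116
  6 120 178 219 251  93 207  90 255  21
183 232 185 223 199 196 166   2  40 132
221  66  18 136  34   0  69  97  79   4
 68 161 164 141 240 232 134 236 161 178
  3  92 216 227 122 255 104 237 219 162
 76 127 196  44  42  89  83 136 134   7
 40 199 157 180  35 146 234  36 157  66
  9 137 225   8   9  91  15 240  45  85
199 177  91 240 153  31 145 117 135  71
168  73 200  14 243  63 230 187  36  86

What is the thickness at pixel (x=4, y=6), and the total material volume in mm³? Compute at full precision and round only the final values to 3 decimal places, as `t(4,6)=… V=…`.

t(4,6)=2.037 V=687.585

span = t_max - t_min = 3.18 - 0.79 = 2.390
L(4,6) = 122, L_eff = 122/255 = 0.478431
t(4,6) = 3.18 - 2.390·0.478431 = 2.037
Σt over all 12·10 pixels = 202231/850 ≈ 237.9188235
V = pitch²·Σt = 1.7²·202231/850 = 687.585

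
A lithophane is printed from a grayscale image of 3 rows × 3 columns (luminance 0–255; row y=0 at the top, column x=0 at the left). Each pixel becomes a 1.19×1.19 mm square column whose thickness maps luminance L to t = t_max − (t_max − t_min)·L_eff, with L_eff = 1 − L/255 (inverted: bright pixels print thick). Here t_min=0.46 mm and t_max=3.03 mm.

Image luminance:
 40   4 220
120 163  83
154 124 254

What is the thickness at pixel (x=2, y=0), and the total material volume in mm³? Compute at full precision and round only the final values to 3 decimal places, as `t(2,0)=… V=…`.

span = t_max - t_min = 3.03 - 0.46 = 2.570
L(2,0) = 220, L_eff = 1 - 220/255 = 0.137255 (inverted)
t(2,0) = 3.03 - 2.570·0.137255 = 2.677
Σt over all 3·3 pixels = 101051/6375 ≈ 15.8511373
V = pitch²·Σt = 1.19²·101051/6375 = 22.447

t(2,0)=2.677 V=22.447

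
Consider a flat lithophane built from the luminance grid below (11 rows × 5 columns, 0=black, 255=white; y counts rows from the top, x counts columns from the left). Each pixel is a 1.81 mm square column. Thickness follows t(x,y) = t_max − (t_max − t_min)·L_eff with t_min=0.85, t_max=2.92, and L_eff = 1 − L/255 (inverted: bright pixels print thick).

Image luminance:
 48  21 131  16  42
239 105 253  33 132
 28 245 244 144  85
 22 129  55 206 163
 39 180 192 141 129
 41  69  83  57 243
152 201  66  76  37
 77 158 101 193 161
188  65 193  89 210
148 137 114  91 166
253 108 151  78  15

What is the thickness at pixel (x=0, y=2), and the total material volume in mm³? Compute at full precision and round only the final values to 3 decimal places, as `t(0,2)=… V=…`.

span = t_max - t_min = 2.92 - 0.85 = 2.070
L(0,2) = 28, L_eff = 1 - 28/255 = 0.890196 (inverted)
t(0,2) = 2.92 - 2.070·0.890196 = 1.077
Σt over all 11·5 pixels = 431321/4250 ≈ 101.4872941
V = pitch²·Σt = 1.81²·431321/4250 = 332.483

t(0,2)=1.077 V=332.483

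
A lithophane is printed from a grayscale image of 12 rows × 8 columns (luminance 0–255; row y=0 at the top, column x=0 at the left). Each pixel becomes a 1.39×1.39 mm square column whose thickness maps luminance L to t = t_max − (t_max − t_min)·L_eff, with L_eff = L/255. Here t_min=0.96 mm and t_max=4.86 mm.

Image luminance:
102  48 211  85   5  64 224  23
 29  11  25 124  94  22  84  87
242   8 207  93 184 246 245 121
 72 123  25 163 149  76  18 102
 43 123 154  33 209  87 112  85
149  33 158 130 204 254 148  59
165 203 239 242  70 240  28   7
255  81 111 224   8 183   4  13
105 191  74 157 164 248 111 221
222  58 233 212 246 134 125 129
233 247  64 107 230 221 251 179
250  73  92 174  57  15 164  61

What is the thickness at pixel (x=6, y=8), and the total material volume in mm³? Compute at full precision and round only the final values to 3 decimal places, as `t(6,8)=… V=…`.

t(6,8)=3.162 V=534.610

span = t_max - t_min = 4.86 - 0.96 = 3.900
L(6,8) = 111, L_eff = 111/255 = 0.435294
t(6,8) = 4.86 - 3.900·0.435294 = 3.162
Σt over all 12·8 pixels = 117597/425 ≈ 276.6988235
V = pitch²·Σt = 1.39²·117597/425 = 534.610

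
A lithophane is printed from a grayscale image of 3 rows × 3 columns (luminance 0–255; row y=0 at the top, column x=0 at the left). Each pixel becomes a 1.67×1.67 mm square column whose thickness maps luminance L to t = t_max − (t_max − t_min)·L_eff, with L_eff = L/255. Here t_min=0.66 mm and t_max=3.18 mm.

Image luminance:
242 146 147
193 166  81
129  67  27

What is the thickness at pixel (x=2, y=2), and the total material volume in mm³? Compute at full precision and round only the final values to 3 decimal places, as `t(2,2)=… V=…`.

span = t_max - t_min = 3.18 - 0.66 = 2.520
L(2,2) = 27, L_eff = 27/255 = 0.105882
t(2,2) = 3.18 - 2.520·0.105882 = 2.913
Σt over all 3·3 pixels = 71319/4250 ≈ 16.7809412
V = pitch²·Σt = 1.67²·71319/4250 = 46.800

t(2,2)=2.913 V=46.800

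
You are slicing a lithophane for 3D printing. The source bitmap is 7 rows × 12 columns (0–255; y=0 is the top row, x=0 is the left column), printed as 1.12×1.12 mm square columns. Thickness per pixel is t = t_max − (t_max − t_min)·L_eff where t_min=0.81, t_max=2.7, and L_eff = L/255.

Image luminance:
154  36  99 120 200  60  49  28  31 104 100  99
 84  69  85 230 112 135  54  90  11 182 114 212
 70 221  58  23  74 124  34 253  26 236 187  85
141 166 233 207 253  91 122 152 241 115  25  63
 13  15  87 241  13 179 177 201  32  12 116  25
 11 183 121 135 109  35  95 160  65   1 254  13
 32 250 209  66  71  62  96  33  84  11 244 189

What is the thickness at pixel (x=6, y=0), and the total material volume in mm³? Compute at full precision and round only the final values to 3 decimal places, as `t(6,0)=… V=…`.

t(6,0)=2.337 V=198.051

span = t_max - t_min = 2.7 - 0.81 = 1.890
L(6,0) = 49, L_eff = 49/255 = 0.192157
t(6,0) = 2.7 - 1.890·0.192157 = 2.337
Σt over all 7·12 pixels = 671013/4250 ≈ 157.8854118
V = pitch²·Σt = 1.12²·671013/4250 = 198.051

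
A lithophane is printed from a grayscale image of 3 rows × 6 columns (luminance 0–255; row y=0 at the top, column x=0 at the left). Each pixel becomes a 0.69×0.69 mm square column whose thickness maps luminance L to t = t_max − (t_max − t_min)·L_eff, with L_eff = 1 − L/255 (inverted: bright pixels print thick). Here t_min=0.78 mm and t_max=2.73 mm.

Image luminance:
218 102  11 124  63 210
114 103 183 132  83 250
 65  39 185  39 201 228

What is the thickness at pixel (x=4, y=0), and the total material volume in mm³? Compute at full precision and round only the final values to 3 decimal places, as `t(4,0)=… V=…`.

span = t_max - t_min = 2.73 - 0.78 = 1.950
L(4,0) = 63, L_eff = 1 - 63/255 = 0.752941 (inverted)
t(4,0) = 2.73 - 1.950·0.752941 = 1.262
Σt over all 3·6 pixels = 27209/850 ≈ 32.0105882
V = pitch²·Σt = 0.69²·27209/850 = 15.240

t(4,0)=1.262 V=15.240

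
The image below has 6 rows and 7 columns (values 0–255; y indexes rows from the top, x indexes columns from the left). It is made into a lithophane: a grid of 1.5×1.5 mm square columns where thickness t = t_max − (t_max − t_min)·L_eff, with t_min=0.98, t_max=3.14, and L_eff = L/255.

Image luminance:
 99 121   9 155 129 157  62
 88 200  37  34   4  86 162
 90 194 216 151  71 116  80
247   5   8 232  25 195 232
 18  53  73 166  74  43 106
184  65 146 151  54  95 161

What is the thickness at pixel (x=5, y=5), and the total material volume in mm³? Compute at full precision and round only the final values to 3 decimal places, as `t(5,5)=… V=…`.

t(5,5)=2.335 V=209.174

span = t_max - t_min = 3.14 - 0.98 = 2.160
L(5,5) = 95, L_eff = 95/255 = 0.372549
t(5,5) = 3.14 - 2.160·0.372549 = 2.335
Σt over all 6·7 pixels = 197553/2125 ≈ 92.9661176
V = pitch²·Σt = 1.5²·197553/2125 = 209.174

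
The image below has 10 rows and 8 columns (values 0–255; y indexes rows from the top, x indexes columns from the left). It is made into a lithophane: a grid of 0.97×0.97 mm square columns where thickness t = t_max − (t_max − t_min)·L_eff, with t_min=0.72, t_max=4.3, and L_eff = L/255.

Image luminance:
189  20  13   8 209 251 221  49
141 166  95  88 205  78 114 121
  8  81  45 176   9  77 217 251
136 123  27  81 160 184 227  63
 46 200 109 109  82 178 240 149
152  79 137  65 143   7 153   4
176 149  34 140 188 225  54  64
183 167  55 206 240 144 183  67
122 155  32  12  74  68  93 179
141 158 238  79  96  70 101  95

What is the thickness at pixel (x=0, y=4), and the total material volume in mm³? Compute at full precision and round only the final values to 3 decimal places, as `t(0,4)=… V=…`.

span = t_max - t_min = 4.3 - 0.72 = 3.580
L(0,4) = 46, L_eff = 46/255 = 0.180392
t(0,4) = 4.3 - 3.580·0.180392 = 3.654
Σt over all 10·8 pixels = 1327177/6375 ≈ 208.1846275
V = pitch²·Σt = 0.97²·1327177/6375 = 195.881

t(0,4)=3.654 V=195.881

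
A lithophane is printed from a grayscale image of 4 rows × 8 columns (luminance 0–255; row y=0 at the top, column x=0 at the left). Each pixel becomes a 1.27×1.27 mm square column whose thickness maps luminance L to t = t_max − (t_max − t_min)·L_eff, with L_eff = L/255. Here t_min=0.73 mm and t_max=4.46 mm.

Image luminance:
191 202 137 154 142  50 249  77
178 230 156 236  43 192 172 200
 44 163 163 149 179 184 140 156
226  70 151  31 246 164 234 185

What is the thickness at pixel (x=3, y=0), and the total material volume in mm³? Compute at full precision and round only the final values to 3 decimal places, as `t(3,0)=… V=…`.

span = t_max - t_min = 4.46 - 0.73 = 3.730
L(3,0) = 154, L_eff = 154/255 = 0.603922
t(3,0) = 4.46 - 3.730·0.603922 = 2.207
Σt over all 4·8 pixels = 289883/4250 ≈ 68.2077647
V = pitch²·Σt = 1.27²·289883/4250 = 110.012

t(3,0)=2.207 V=110.012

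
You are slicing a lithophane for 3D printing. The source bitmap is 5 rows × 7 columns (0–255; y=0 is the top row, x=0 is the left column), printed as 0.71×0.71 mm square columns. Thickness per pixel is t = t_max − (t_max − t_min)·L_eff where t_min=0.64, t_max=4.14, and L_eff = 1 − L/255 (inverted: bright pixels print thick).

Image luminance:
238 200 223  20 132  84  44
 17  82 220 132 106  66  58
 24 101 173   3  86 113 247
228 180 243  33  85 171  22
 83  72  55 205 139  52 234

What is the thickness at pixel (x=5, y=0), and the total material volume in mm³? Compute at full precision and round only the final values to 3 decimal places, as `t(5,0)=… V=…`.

t(5,0)=1.793 V=40.151

span = t_max - t_min = 4.14 - 0.64 = 3.500
L(5,0) = 84, L_eff = 1 - 84/255 = 0.670588 (inverted)
t(5,0) = 4.14 - 3.500·0.670588 = 1.793
Σt over all 5·7 pixels = 40621/510 ≈ 79.6490196
V = pitch²·Σt = 0.71²·40621/510 = 40.151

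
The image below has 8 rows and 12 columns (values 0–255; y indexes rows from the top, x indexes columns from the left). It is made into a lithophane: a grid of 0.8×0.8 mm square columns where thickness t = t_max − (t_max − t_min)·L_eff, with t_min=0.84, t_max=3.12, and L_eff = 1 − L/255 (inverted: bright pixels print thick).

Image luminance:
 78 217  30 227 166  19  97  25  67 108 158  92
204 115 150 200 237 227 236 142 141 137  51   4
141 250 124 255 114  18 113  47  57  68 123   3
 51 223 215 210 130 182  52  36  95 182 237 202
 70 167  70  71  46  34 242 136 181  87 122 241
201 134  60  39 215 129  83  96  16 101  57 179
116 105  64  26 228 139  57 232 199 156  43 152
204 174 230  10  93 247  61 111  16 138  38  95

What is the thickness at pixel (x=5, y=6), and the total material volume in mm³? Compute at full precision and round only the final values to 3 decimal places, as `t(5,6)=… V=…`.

span = t_max - t_min = 3.12 - 0.84 = 2.280
L(5,6) = 139, L_eff = 1 - 139/255 = 0.454902 (inverted)
t(5,6) = 3.12 - 2.280·0.454902 = 2.083
Σt over all 8·12 pixels = 398733/2125 ≈ 187.6390588
V = pitch²·Σt = 0.8²·398733/2125 = 120.089

t(5,6)=2.083 V=120.089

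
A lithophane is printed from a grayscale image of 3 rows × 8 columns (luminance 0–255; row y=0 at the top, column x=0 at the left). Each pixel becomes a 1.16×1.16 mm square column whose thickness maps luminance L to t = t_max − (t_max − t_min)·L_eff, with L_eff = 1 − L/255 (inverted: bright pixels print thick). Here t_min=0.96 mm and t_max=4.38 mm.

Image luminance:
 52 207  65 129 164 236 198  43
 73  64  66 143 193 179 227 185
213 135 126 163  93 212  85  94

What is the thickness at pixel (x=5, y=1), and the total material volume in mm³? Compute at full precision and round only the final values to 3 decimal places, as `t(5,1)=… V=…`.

t(5,1)=3.361 V=91.369

span = t_max - t_min = 4.38 - 0.96 = 3.420
L(5,1) = 179, L_eff = 1 - 179/255 = 0.298039 (inverted)
t(5,1) = 4.38 - 3.420·0.298039 = 3.361
Σt over all 3·8 pixels = 57717/850 ≈ 67.9023529
V = pitch²·Σt = 1.16²·57717/850 = 91.369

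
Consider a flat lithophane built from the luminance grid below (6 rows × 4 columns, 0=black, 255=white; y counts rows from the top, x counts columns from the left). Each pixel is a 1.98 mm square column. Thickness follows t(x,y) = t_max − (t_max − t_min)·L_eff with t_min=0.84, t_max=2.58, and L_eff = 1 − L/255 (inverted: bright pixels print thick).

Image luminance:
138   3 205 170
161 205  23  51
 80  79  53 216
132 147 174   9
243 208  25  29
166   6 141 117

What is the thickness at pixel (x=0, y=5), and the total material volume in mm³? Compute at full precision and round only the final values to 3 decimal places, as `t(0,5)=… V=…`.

span = t_max - t_min = 2.58 - 0.84 = 1.740
L(0,5) = 166, L_eff = 1 - 166/255 = 0.349020 (inverted)
t(0,5) = 2.58 - 1.740·0.349020 = 1.973
Σt over all 6·4 pixels = 166329/4250 ≈ 39.1362353
V = pitch²·Σt = 1.98²·166329/4250 = 153.430

t(0,5)=1.973 V=153.430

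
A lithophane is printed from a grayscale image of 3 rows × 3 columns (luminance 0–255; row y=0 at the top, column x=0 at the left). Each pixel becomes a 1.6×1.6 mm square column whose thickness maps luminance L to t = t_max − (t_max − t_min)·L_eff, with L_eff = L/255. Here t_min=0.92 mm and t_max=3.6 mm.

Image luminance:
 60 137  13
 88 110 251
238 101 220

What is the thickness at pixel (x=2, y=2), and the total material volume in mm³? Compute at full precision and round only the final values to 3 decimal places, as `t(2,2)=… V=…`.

t(2,2)=1.288 V=50.174

span = t_max - t_min = 3.6 - 0.92 = 2.680
L(2,2) = 220, L_eff = 220/255 = 0.862745
t(2,2) = 3.6 - 2.680·0.862745 = 1.288
Σt over all 3·3 pixels = 41648/2125 ≈ 19.5990588
V = pitch²·Σt = 1.6²·41648/2125 = 50.174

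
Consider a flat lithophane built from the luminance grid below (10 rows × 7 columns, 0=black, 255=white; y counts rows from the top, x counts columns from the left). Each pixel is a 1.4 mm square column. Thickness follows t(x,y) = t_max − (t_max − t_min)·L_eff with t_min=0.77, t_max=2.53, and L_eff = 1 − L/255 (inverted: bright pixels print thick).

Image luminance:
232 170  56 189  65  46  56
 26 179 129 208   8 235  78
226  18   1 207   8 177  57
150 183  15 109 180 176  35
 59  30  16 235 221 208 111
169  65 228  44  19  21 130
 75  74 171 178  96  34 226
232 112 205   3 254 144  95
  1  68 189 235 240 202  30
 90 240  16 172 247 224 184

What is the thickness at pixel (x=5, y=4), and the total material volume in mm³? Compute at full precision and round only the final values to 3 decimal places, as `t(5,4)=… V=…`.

t(5,4)=2.206 V=224.851

span = t_max - t_min = 2.53 - 0.77 = 1.760
L(5,4) = 208, L_eff = 1 - 208/255 = 0.184314 (inverted)
t(5,4) = 2.53 - 1.760·0.184314 = 2.206
Σt over all 10·7 pixels = 1462681/12750 ≈ 114.7200784
V = pitch²·Σt = 1.4²·1462681/12750 = 224.851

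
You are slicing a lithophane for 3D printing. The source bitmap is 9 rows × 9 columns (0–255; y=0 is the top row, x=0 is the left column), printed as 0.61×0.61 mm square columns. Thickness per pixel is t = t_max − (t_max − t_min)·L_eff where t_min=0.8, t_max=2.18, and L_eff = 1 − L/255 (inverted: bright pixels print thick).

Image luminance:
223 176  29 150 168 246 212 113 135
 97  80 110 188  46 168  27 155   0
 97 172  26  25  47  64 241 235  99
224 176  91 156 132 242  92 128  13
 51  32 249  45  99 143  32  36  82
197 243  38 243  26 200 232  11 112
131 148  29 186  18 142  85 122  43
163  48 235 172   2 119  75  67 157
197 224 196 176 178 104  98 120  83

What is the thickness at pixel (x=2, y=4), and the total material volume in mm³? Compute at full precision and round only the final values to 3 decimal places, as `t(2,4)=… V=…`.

t(2,4)=2.148 V=44.193

span = t_max - t_min = 2.18 - 0.8 = 1.380
L(2,4) = 249, L_eff = 1 - 249/255 = 0.023529 (inverted)
t(2,4) = 2.18 - 1.380·0.023529 = 2.148
Σt over all 9·9 pixels = 252378/2125 ≈ 118.7661176
V = pitch²·Σt = 0.61²·252378/2125 = 44.193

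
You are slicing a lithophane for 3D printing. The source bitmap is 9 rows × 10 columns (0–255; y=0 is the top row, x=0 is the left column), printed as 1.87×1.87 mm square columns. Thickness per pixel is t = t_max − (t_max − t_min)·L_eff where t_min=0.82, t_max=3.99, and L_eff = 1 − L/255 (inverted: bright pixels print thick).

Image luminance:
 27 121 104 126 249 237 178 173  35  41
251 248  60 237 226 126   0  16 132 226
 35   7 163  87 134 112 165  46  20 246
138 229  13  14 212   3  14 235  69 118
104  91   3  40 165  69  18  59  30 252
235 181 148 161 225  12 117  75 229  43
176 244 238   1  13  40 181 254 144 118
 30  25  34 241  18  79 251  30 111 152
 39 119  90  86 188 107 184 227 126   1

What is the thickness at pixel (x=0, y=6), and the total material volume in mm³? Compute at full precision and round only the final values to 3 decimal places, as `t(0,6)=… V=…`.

span = t_max - t_min = 3.99 - 0.82 = 3.170
L(0,6) = 176, L_eff = 1 - 176/255 = 0.309804 (inverted)
t(0,6) = 3.99 - 3.170·0.309804 = 3.008
Σt over all 9·10 pixels = 1755503/8500 ≈ 206.5297647
V = pitch²·Σt = 1.87²·1755503/8500 = 722.214

t(0,6)=3.008 V=722.214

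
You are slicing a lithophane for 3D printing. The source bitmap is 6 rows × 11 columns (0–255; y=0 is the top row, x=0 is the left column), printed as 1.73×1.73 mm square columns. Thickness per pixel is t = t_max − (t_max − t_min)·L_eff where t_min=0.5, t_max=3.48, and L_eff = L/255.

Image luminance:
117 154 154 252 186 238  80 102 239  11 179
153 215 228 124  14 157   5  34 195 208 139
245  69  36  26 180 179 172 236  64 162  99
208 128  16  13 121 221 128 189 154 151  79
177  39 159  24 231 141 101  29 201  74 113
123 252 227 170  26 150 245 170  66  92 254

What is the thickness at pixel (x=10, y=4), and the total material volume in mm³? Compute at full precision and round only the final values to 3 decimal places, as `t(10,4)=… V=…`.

span = t_max - t_min = 3.48 - 0.5 = 2.980
L(10,4) = 113, L_eff = 113/255 = 0.443137
t(10,4) = 3.48 - 2.980·0.443137 = 2.159
Σt over all 6·11 pixels = 784472/6375 ≈ 123.0544314
V = pitch²·Σt = 1.73²·784472/6375 = 368.290

t(10,4)=2.159 V=368.290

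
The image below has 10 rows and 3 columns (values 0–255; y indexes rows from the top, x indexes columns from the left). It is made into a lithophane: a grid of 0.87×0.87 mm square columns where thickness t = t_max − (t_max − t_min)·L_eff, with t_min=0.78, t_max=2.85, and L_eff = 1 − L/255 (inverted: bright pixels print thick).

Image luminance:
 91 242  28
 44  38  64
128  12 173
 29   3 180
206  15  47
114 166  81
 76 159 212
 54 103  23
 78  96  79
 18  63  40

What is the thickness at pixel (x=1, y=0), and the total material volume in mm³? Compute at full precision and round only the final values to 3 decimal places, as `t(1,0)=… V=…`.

span = t_max - t_min = 2.85 - 0.78 = 2.070
L(1,0) = 242, L_eff = 1 - 242/255 = 0.050980 (inverted)
t(1,0) = 2.85 - 2.070·0.050980 = 2.744
Σt over all 10·3 pixels = 191289/4250 ≈ 45.0091765
V = pitch²·Σt = 0.87²·191289/4250 = 34.067

t(1,0)=2.744 V=34.067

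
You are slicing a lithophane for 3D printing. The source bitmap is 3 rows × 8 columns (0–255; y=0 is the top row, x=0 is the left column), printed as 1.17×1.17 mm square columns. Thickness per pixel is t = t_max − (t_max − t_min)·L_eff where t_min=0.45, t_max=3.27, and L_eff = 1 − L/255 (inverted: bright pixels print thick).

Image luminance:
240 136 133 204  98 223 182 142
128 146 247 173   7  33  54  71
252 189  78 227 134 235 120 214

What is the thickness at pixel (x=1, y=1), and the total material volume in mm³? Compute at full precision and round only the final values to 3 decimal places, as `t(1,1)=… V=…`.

span = t_max - t_min = 3.27 - 0.45 = 2.820
L(1,1) = 146, L_eff = 1 - 146/255 = 0.427451 (inverted)
t(1,1) = 3.27 - 2.820·0.427451 = 2.065
Σt over all 3·8 pixels = 109101/2125 ≈ 51.3416471
V = pitch²·Σt = 1.17²·109101/2125 = 70.282

t(1,1)=2.065 V=70.282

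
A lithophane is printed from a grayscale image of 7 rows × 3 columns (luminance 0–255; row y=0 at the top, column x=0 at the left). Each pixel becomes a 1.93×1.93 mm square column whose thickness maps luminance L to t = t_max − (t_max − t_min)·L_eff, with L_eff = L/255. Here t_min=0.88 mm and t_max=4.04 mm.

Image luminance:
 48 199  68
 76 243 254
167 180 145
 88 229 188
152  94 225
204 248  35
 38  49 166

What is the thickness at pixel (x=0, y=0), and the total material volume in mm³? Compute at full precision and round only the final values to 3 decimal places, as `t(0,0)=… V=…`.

span = t_max - t_min = 4.04 - 0.88 = 3.160
L(0,0) = 48, L_eff = 48/255 = 0.188235
t(0,0) = 4.04 - 3.160·0.188235 = 3.445
Σt over all 7·3 pixels = 98757/2125 ≈ 46.4738824
V = pitch²·Σt = 1.93²·98757/2125 = 173.111

t(0,0)=3.445 V=173.111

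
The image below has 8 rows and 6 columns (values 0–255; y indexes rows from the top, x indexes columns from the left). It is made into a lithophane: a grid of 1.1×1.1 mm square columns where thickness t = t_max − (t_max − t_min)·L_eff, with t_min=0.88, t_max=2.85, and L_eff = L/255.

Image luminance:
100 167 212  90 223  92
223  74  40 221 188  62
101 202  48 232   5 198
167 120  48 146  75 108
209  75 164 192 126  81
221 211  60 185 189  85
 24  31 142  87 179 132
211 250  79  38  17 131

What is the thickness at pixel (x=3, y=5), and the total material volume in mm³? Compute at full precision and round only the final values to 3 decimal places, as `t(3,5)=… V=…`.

span = t_max - t_min = 2.85 - 0.88 = 1.970
L(3,5) = 185, L_eff = 185/255 = 0.725490
t(3,5) = 2.85 - 1.970·0.725490 = 1.421
Σt over all 8·6 pixels = 751661/8500 ≈ 88.4307059
V = pitch²·Σt = 1.1²·751661/8500 = 107.001

t(3,5)=1.421 V=107.001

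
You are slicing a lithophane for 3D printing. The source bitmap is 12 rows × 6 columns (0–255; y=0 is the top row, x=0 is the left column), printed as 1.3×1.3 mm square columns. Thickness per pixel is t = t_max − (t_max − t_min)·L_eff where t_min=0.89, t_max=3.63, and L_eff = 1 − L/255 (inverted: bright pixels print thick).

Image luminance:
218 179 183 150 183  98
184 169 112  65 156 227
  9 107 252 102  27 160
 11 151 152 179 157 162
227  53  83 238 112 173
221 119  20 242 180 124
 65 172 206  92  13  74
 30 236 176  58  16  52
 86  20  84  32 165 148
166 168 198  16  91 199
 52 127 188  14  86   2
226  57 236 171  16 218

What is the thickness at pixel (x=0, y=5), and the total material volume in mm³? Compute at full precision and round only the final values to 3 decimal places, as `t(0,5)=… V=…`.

span = t_max - t_min = 3.63 - 0.89 = 2.740
L(0,5) = 221, L_eff = 1 - 221/255 = 0.133333 (inverted)
t(0,5) = 3.63 - 2.740·0.133333 = 3.265
Σt over all 12·6 pixels = 689779/4250 ≈ 162.3009412
V = pitch²·Σt = 1.3²·689779/4250 = 274.289

t(0,5)=3.265 V=274.289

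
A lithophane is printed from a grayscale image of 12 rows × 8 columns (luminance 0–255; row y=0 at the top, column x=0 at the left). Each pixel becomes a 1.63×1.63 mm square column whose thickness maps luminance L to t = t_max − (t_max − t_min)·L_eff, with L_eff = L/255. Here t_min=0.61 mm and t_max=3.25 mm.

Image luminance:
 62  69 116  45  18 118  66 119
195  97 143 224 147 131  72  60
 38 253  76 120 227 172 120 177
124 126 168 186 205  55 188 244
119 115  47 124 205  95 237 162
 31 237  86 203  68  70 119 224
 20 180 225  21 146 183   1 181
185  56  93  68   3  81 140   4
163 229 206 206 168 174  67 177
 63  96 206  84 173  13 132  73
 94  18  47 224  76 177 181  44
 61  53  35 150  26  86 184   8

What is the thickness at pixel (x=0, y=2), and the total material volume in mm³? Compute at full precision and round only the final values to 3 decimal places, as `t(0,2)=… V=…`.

t(0,2)=2.857 V=510.315

span = t_max - t_min = 3.25 - 0.61 = 2.640
L(0,2) = 38, L_eff = 38/255 = 0.149020
t(0,2) = 3.25 - 2.640·0.149020 = 2.857
Σt over all 12·8 pixels = 408152/2125 ≈ 192.0715294
V = pitch²·Σt = 1.63²·408152/2125 = 510.315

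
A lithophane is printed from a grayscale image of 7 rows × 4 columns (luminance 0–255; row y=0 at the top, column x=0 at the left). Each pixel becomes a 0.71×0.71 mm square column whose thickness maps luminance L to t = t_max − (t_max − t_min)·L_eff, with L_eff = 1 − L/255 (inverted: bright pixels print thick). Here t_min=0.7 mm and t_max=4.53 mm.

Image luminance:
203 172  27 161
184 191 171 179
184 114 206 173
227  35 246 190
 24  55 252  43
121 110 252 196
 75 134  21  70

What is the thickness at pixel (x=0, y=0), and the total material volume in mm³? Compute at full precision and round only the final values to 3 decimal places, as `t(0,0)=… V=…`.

t(0,0)=3.749 V=40.287

span = t_max - t_min = 4.53 - 0.7 = 3.830
L(0,0) = 203, L_eff = 1 - 203/255 = 0.203922 (inverted)
t(0,0) = 4.53 - 3.830·0.203922 = 3.749
Σt over all 7·4 pixels = 509482/6375 ≈ 79.9187451
V = pitch²·Σt = 0.71²·509482/6375 = 40.287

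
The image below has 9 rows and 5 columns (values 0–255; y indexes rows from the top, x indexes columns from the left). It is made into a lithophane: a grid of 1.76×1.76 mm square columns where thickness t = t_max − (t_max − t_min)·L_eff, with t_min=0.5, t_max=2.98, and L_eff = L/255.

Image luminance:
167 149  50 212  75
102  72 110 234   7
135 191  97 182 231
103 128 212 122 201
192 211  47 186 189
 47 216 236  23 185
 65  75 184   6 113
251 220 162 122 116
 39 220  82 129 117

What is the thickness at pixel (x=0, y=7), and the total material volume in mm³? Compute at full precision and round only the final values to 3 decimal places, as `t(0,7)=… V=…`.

span = t_max - t_min = 2.98 - 0.5 = 2.480
L(0,7) = 251, L_eff = 251/255 = 0.984314
t(0,7) = 2.98 - 2.480·0.984314 = 0.539
Σt over all 9·5 pixels = 313121/4250 ≈ 73.6755294
V = pitch²·Σt = 1.76²·313121/4250 = 228.217

t(0,7)=0.539 V=228.217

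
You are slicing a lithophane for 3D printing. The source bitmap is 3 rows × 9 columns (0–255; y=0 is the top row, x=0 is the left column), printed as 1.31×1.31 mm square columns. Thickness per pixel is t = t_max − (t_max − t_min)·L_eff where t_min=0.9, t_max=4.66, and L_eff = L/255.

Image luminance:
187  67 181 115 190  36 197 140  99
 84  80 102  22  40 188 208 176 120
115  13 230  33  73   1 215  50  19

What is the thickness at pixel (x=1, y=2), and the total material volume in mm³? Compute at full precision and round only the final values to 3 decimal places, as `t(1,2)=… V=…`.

span = t_max - t_min = 4.66 - 0.9 = 3.760
L(1,2) = 13, L_eff = 13/255 = 0.050980
t(1,2) = 4.66 - 3.760·0.050980 = 4.468
Σt over all 3·9 pixels = 1043777/12750 ≈ 81.8648627
V = pitch²·Σt = 1.31²·1043777/12750 = 140.488

t(1,2)=4.468 V=140.488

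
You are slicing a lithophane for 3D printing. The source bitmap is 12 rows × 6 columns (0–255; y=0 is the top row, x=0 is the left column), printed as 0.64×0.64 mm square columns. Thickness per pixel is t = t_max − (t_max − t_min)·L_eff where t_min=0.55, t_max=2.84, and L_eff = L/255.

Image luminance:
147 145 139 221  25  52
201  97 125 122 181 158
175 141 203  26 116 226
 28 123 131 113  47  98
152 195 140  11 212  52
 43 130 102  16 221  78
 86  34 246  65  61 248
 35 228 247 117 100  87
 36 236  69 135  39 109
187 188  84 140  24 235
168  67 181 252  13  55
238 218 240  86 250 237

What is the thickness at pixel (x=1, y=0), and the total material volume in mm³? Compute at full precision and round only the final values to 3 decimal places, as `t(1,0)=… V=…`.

span = t_max - t_min = 2.84 - 0.55 = 2.290
L(1,0) = 145, L_eff = 145/255 = 0.568627
t(1,0) = 2.84 - 2.290·0.568627 = 1.538
Σt over all 12·6 pixels = 3054083/25500 ≈ 119.7679608
V = pitch²·Σt = 0.64²·3054083/25500 = 49.057

t(1,0)=1.538 V=49.057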